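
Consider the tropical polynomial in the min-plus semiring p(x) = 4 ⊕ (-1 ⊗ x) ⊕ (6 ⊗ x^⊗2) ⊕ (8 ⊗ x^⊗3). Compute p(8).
p(8) = 4

A tropical monomial a ⊗ x^⊗i evaluates to a + i · x. Evaluating each term at x = 8:
  Term 0 contributes 4 + 0 · 8 = 4
  Term 1 contributes -1 + 1 · 8 = 7
  Term 2 contributes 6 + 2 · 8 = 22
  Term 3 contributes 8 + 3 · 8 = 32
p(8) = ⊕ of these = min[4, 7, 22, 32] = 4.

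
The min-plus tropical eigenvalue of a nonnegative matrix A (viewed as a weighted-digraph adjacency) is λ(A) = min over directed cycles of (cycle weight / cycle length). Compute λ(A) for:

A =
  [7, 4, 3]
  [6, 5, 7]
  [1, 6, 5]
λ(A) = 2

Enumerate directed cycles and compute their means (weight / length). Sample:
  cycle 0 → 0: weight = 7, length = 1, mean = 7/1 ≈ 7.000
  cycle 1 → 1: weight = 5, length = 1, mean = 5/1 ≈ 5.000
  cycle 2 → 2: weight = 5, length = 1, mean = 5/1 ≈ 5.000
  cycle 0 → 1 → 0: weight = 10, length = 2, mean = 10/2 ≈ 5.000
  cycle 0 → 2 → 0: weight = 4, length = 2, mean = 4/2 ≈ 2.000
  cycle 1 → 0 → 1: weight = 10, length = 2, mean = 10/2 ≈ 5.000
Minimum mean = 2.000, attained e.g. along the cycle 0 → 2 → 0 with weight 4 and length 2. So λ(A) = 4/2 = 2.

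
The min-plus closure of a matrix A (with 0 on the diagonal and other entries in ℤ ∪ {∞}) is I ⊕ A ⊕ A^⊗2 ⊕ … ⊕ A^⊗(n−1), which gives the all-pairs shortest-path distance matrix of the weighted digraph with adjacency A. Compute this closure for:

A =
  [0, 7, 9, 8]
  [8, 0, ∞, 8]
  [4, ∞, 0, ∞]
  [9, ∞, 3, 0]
Closure =
  [0, 7, 9, 8]
  [8, 0, 11, 8]
  [4, 11, 0, 12]
  [7, 14, 3, 0]

This is the Floyd-Warshall all-pairs shortest-path computation. For each intermediate vertex k = 0, 1, …, 3, update dist[i][j] ← min(dist[i][j], dist[i][k] + dist[k][j]). The final matrix gives, for each (i, j), the minimum total weight of any directed path from i to j (possibly empty when i = j).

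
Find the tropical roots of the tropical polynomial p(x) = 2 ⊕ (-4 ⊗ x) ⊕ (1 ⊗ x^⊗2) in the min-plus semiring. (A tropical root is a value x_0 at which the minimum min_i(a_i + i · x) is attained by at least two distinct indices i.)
Roots: {-5, 6}

Each tropical root is a break point of the lower envelope of the lines y = a_i + i · x (there are 3 lines, with slopes 0, 1, ..., 2). Only the lines that attain the minimum somewhere contribute to roots; other lines are dominated. Here the surviving (envelope) indices are i = 2, i = 1, i = 0.
Intersections between consecutive envelope lines give the roots: for adjacent envelope indices i < j the intersection is x = (a_i − a_j) / (j − i). Reading off the sorted break points: {-5, 6}.
Verification: at each break x_0, at least two indices attain the minimum of min_i(a_i + i · x_0).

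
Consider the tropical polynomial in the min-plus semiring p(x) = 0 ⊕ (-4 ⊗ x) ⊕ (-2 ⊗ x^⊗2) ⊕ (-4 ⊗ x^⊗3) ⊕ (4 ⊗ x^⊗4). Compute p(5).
p(5) = 0

A tropical monomial a ⊗ x^⊗i evaluates to a + i · x. Evaluating each term at x = 5:
  Term 0 contributes 0 + 0 · 5 = 0
  Term 1 contributes -4 + 1 · 5 = 1
  Term 2 contributes -2 + 2 · 5 = 8
  Term 3 contributes -4 + 3 · 5 = 11
  Term 4 contributes 4 + 4 · 5 = 24
p(5) = ⊕ of these = min[0, 1, 8, 11, 24] = 0.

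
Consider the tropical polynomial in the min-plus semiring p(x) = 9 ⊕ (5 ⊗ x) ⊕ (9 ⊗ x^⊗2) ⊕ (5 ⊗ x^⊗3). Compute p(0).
p(0) = 5

A tropical monomial a ⊗ x^⊗i evaluates to a + i · x. Evaluating each term at x = 0:
  Term 0 contributes 9 + 0 · 0 = 9
  Term 1 contributes 5 + 1 · 0 = 5
  Term 2 contributes 9 + 2 · 0 = 9
  Term 3 contributes 5 + 3 · 0 = 5
p(0) = ⊕ of these = min[9, 5, 9, 5] = 5.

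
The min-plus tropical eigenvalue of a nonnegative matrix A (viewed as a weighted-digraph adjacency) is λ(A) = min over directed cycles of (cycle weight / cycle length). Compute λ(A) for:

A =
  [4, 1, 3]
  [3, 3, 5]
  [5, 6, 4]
λ(A) = 2

Enumerate directed cycles and compute their means (weight / length). Sample:
  cycle 0 → 0: weight = 4, length = 1, mean = 4/1 ≈ 4.000
  cycle 1 → 1: weight = 3, length = 1, mean = 3/1 ≈ 3.000
  cycle 2 → 2: weight = 4, length = 1, mean = 4/1 ≈ 4.000
  cycle 0 → 1 → 0: weight = 4, length = 2, mean = 4/2 ≈ 2.000
  cycle 0 → 2 → 0: weight = 8, length = 2, mean = 8/2 ≈ 4.000
  cycle 1 → 0 → 1: weight = 4, length = 2, mean = 4/2 ≈ 2.000
Minimum mean = 2.000, attained e.g. along the cycle 0 → 1 → 0 with weight 4 and length 2. So λ(A) = 4/2 = 2.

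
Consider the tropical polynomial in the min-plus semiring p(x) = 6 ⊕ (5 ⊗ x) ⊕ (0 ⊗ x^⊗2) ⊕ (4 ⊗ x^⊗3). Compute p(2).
p(2) = 4

A tropical monomial a ⊗ x^⊗i evaluates to a + i · x. Evaluating each term at x = 2:
  Term 0 contributes 6 + 0 · 2 = 6
  Term 1 contributes 5 + 1 · 2 = 7
  Term 2 contributes 0 + 2 · 2 = 4
  Term 3 contributes 4 + 3 · 2 = 10
p(2) = ⊕ of these = min[6, 7, 4, 10] = 4.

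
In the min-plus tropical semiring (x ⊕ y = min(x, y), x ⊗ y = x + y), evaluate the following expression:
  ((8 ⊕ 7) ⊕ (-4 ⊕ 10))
((8 ⊕ 7) ⊕ (-4 ⊕ 10)) = -4

Expand innermost to outermost. Recall ⊕ takes the minimum of its arguments and ⊗ takes their sum. Working out the expression ((8 ⊕ 7) ⊕ (-4 ⊕ 10)) gives -4.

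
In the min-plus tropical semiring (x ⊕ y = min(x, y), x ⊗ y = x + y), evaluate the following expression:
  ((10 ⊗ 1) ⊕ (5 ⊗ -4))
((10 ⊗ 1) ⊕ (5 ⊗ -4)) = 1

Expand innermost to outermost. Recall ⊕ takes the minimum of its arguments and ⊗ takes their sum. Working out the expression ((10 ⊗ 1) ⊕ (5 ⊗ -4)) gives 1.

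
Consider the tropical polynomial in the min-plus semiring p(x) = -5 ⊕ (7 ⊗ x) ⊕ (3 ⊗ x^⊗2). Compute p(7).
p(7) = -5

A tropical monomial a ⊗ x^⊗i evaluates to a + i · x. Evaluating each term at x = 7:
  Term 0 contributes -5 + 0 · 7 = -5
  Term 1 contributes 7 + 1 · 7 = 14
  Term 2 contributes 3 + 2 · 7 = 17
p(7) = ⊕ of these = min[-5, 14, 17] = -5.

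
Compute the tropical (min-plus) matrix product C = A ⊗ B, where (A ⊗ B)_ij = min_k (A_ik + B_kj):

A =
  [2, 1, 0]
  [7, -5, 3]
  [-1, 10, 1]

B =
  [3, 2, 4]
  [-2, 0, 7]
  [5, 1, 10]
A ⊗ B =
  [-1, 1, 6]
  [-7, -5, 2]
  [2, 1, 3]

Apply the min-plus product entry-by-entry:
  C[0][0] = min over k of (A[0][0] + B[0][0] = 2 + 3 = 5, A[0][1] + B[1][0] = 1 + -2 = -1, A[0][2] + B[2][0] = 0 + 5 = 5) = -1 (attained at k = 1)
  C[0][1] = min over k of (A[0][0] + B[0][1] = 2 + 2 = 4, A[0][1] + B[1][1] = 1 + 0 = 1, A[0][2] + B[2][1] = 0 + 1 = 1) = 1 (attained at k = 1)
  C[0][2] = min over k of (A[0][0] + B[0][2] = 2 + 4 = 6, A[0][1] + B[1][2] = 1 + 7 = 8, A[0][2] + B[2][2] = 0 + 10 = 10) = 6 (attained at k = 0)
  C[1][0] = min over k of (A[1][0] + B[0][0] = 7 + 3 = 10, A[1][1] + B[1][0] = -5 + -2 = -7, A[1][2] + B[2][0] = 3 + 5 = 8) = -7 (attained at k = 1)
  C[1][1] = min over k of (A[1][0] + B[0][1] = 7 + 2 = 9, A[1][1] + B[1][1] = -5 + 0 = -5, A[1][2] + B[2][1] = 3 + 1 = 4) = -5 (attained at k = 1)
  C[1][2] = min over k of (A[1][0] + B[0][2] = 7 + 4 = 11, A[1][1] + B[1][2] = -5 + 7 = 2, A[1][2] + B[2][2] = 3 + 10 = 13) = 2 (attained at k = 1)
  C[2][0] = min over k of (A[2][0] + B[0][0] = -1 + 3 = 2, A[2][1] + B[1][0] = 10 + -2 = 8, A[2][2] + B[2][0] = 1 + 5 = 6) = 2 (attained at k = 0)
  C[2][1] = min over k of (A[2][0] + B[0][1] = -1 + 2 = 1, A[2][1] + B[1][1] = 10 + 0 = 10, A[2][2] + B[2][1] = 1 + 1 = 2) = 1 (attained at k = 0)
  C[2][2] = min over k of (A[2][0] + B[0][2] = -1 + 4 = 3, A[2][1] + B[1][2] = 10 + 7 = 17, A[2][2] + B[2][2] = 1 + 10 = 11) = 3 (attained at k = 0)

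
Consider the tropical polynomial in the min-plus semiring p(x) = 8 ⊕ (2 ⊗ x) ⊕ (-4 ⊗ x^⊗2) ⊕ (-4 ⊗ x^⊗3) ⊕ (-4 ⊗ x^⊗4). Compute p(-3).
p(-3) = -16

A tropical monomial a ⊗ x^⊗i evaluates to a + i · x. Evaluating each term at x = -3:
  Term 0 contributes 8 + 0 · -3 = 8
  Term 1 contributes 2 + 1 · -3 = -1
  Term 2 contributes -4 + 2 · -3 = -10
  Term 3 contributes -4 + 3 · -3 = -13
  Term 4 contributes -4 + 4 · -3 = -16
p(-3) = ⊕ of these = min[8, -1, -10, -13, -16] = -16.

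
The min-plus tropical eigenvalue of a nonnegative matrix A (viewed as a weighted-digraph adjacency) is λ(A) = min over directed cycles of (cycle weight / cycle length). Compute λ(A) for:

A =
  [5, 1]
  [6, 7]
λ(A) = 7/2

Enumerate directed cycles and compute their means (weight / length). Sample:
  cycle 0 → 0: weight = 5, length = 1, mean = 5/1 ≈ 5.000
  cycle 1 → 1: weight = 7, length = 1, mean = 7/1 ≈ 7.000
  cycle 0 → 1 → 0: weight = 7, length = 2, mean = 7/2 ≈ 3.500
  cycle 1 → 0 → 1: weight = 7, length = 2, mean = 7/2 ≈ 3.500
Minimum mean = 3.500, attained e.g. along the cycle 0 → 1 → 0 with weight 7 and length 2. So λ(A) = 7/2 = 7/2.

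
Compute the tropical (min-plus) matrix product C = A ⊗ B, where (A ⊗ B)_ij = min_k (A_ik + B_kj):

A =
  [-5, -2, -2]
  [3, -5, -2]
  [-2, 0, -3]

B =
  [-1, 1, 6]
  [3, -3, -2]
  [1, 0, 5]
A ⊗ B =
  [-6, -5, -4]
  [-2, -8, -7]
  [-3, -3, -2]

Apply the min-plus product entry-by-entry:
  C[0][0] = min over k of (A[0][0] + B[0][0] = -5 + -1 = -6, A[0][1] + B[1][0] = -2 + 3 = 1, A[0][2] + B[2][0] = -2 + 1 = -1) = -6 (attained at k = 0)
  C[0][1] = min over k of (A[0][0] + B[0][1] = -5 + 1 = -4, A[0][1] + B[1][1] = -2 + -3 = -5, A[0][2] + B[2][1] = -2 + 0 = -2) = -5 (attained at k = 1)
  C[0][2] = min over k of (A[0][0] + B[0][2] = -5 + 6 = 1, A[0][1] + B[1][2] = -2 + -2 = -4, A[0][2] + B[2][2] = -2 + 5 = 3) = -4 (attained at k = 1)
  C[1][0] = min over k of (A[1][0] + B[0][0] = 3 + -1 = 2, A[1][1] + B[1][0] = -5 + 3 = -2, A[1][2] + B[2][0] = -2 + 1 = -1) = -2 (attained at k = 1)
  C[1][1] = min over k of (A[1][0] + B[0][1] = 3 + 1 = 4, A[1][1] + B[1][1] = -5 + -3 = -8, A[1][2] + B[2][1] = -2 + 0 = -2) = -8 (attained at k = 1)
  C[1][2] = min over k of (A[1][0] + B[0][2] = 3 + 6 = 9, A[1][1] + B[1][2] = -5 + -2 = -7, A[1][2] + B[2][2] = -2 + 5 = 3) = -7 (attained at k = 1)
  C[2][0] = min over k of (A[2][0] + B[0][0] = -2 + -1 = -3, A[2][1] + B[1][0] = 0 + 3 = 3, A[2][2] + B[2][0] = -3 + 1 = -2) = -3 (attained at k = 0)
  C[2][1] = min over k of (A[2][0] + B[0][1] = -2 + 1 = -1, A[2][1] + B[1][1] = 0 + -3 = -3, A[2][2] + B[2][1] = -3 + 0 = -3) = -3 (attained at k = 1)
  C[2][2] = min over k of (A[2][0] + B[0][2] = -2 + 6 = 4, A[2][1] + B[1][2] = 0 + -2 = -2, A[2][2] + B[2][2] = -3 + 5 = 2) = -2 (attained at k = 1)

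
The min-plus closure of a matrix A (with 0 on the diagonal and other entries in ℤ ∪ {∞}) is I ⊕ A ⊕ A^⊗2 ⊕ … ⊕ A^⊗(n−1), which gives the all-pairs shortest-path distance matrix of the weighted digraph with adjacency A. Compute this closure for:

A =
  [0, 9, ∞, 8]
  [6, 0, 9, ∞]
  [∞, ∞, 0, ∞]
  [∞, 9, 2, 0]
Closure =
  [0, 9, 10, 8]
  [6, 0, 9, 14]
  [∞, ∞, 0, ∞]
  [15, 9, 2, 0]

This is the Floyd-Warshall all-pairs shortest-path computation. For each intermediate vertex k = 0, 1, …, 3, update dist[i][j] ← min(dist[i][j], dist[i][k] + dist[k][j]). The final matrix gives, for each (i, j), the minimum total weight of any directed path from i to j (possibly empty when i = j).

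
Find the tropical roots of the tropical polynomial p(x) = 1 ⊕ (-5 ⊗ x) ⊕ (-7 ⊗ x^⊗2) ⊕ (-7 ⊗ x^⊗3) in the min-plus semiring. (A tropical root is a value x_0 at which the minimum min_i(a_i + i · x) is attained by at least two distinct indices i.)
Roots: {0, 2, 6}

Each tropical root is a break point of the lower envelope of the lines y = a_i + i · x (there are 4 lines, with slopes 0, 1, ..., 3). Only the lines that attain the minimum somewhere contribute to roots; other lines are dominated. Here the surviving (envelope) indices are i = 3, i = 2, i = 1, i = 0.
Intersections between consecutive envelope lines give the roots: for adjacent envelope indices i < j the intersection is x = (a_i − a_j) / (j − i). Reading off the sorted break points: {0, 2, 6}.
Verification: at each break x_0, at least two indices attain the minimum of min_i(a_i + i · x_0).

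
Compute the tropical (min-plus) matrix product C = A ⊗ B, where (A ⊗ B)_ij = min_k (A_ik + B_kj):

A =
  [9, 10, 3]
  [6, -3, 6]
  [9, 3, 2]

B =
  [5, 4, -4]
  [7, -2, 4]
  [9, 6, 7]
A ⊗ B =
  [12, 8, 5]
  [4, -5, 1]
  [10, 1, 5]

Apply the min-plus product entry-by-entry:
  C[0][0] = min over k of (A[0][0] + B[0][0] = 9 + 5 = 14, A[0][1] + B[1][0] = 10 + 7 = 17, A[0][2] + B[2][0] = 3 + 9 = 12) = 12 (attained at k = 2)
  C[0][1] = min over k of (A[0][0] + B[0][1] = 9 + 4 = 13, A[0][1] + B[1][1] = 10 + -2 = 8, A[0][2] + B[2][1] = 3 + 6 = 9) = 8 (attained at k = 1)
  C[0][2] = min over k of (A[0][0] + B[0][2] = 9 + -4 = 5, A[0][1] + B[1][2] = 10 + 4 = 14, A[0][2] + B[2][2] = 3 + 7 = 10) = 5 (attained at k = 0)
  C[1][0] = min over k of (A[1][0] + B[0][0] = 6 + 5 = 11, A[1][1] + B[1][0] = -3 + 7 = 4, A[1][2] + B[2][0] = 6 + 9 = 15) = 4 (attained at k = 1)
  C[1][1] = min over k of (A[1][0] + B[0][1] = 6 + 4 = 10, A[1][1] + B[1][1] = -3 + -2 = -5, A[1][2] + B[2][1] = 6 + 6 = 12) = -5 (attained at k = 1)
  C[1][2] = min over k of (A[1][0] + B[0][2] = 6 + -4 = 2, A[1][1] + B[1][2] = -3 + 4 = 1, A[1][2] + B[2][2] = 6 + 7 = 13) = 1 (attained at k = 1)
  C[2][0] = min over k of (A[2][0] + B[0][0] = 9 + 5 = 14, A[2][1] + B[1][0] = 3 + 7 = 10, A[2][2] + B[2][0] = 2 + 9 = 11) = 10 (attained at k = 1)
  C[2][1] = min over k of (A[2][0] + B[0][1] = 9 + 4 = 13, A[2][1] + B[1][1] = 3 + -2 = 1, A[2][2] + B[2][1] = 2 + 6 = 8) = 1 (attained at k = 1)
  C[2][2] = min over k of (A[2][0] + B[0][2] = 9 + -4 = 5, A[2][1] + B[1][2] = 3 + 4 = 7, A[2][2] + B[2][2] = 2 + 7 = 9) = 5 (attained at k = 0)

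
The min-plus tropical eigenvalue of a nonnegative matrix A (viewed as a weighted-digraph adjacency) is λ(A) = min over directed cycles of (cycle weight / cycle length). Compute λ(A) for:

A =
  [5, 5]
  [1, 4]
λ(A) = 3

Enumerate directed cycles and compute their means (weight / length). Sample:
  cycle 0 → 0: weight = 5, length = 1, mean = 5/1 ≈ 5.000
  cycle 1 → 1: weight = 4, length = 1, mean = 4/1 ≈ 4.000
  cycle 0 → 1 → 0: weight = 6, length = 2, mean = 6/2 ≈ 3.000
  cycle 1 → 0 → 1: weight = 6, length = 2, mean = 6/2 ≈ 3.000
Minimum mean = 3.000, attained e.g. along the cycle 0 → 1 → 0 with weight 6 and length 2. So λ(A) = 6/2 = 3.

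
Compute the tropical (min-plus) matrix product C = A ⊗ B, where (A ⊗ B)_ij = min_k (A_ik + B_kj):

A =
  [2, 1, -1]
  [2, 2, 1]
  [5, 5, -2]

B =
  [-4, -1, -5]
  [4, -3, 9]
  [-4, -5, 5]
A ⊗ B =
  [-5, -6, -3]
  [-3, -4, -3]
  [-6, -7, 0]

Apply the min-plus product entry-by-entry:
  C[0][0] = min over k of (A[0][0] + B[0][0] = 2 + -4 = -2, A[0][1] + B[1][0] = 1 + 4 = 5, A[0][2] + B[2][0] = -1 + -4 = -5) = -5 (attained at k = 2)
  C[0][1] = min over k of (A[0][0] + B[0][1] = 2 + -1 = 1, A[0][1] + B[1][1] = 1 + -3 = -2, A[0][2] + B[2][1] = -1 + -5 = -6) = -6 (attained at k = 2)
  C[0][2] = min over k of (A[0][0] + B[0][2] = 2 + -5 = -3, A[0][1] + B[1][2] = 1 + 9 = 10, A[0][2] + B[2][2] = -1 + 5 = 4) = -3 (attained at k = 0)
  C[1][0] = min over k of (A[1][0] + B[0][0] = 2 + -4 = -2, A[1][1] + B[1][0] = 2 + 4 = 6, A[1][2] + B[2][0] = 1 + -4 = -3) = -3 (attained at k = 2)
  C[1][1] = min over k of (A[1][0] + B[0][1] = 2 + -1 = 1, A[1][1] + B[1][1] = 2 + -3 = -1, A[1][2] + B[2][1] = 1 + -5 = -4) = -4 (attained at k = 2)
  C[1][2] = min over k of (A[1][0] + B[0][2] = 2 + -5 = -3, A[1][1] + B[1][2] = 2 + 9 = 11, A[1][2] + B[2][2] = 1 + 5 = 6) = -3 (attained at k = 0)
  C[2][0] = min over k of (A[2][0] + B[0][0] = 5 + -4 = 1, A[2][1] + B[1][0] = 5 + 4 = 9, A[2][2] + B[2][0] = -2 + -4 = -6) = -6 (attained at k = 2)
  C[2][1] = min over k of (A[2][0] + B[0][1] = 5 + -1 = 4, A[2][1] + B[1][1] = 5 + -3 = 2, A[2][2] + B[2][1] = -2 + -5 = -7) = -7 (attained at k = 2)
  C[2][2] = min over k of (A[2][0] + B[0][2] = 5 + -5 = 0, A[2][1] + B[1][2] = 5 + 9 = 14, A[2][2] + B[2][2] = -2 + 5 = 3) = 0 (attained at k = 0)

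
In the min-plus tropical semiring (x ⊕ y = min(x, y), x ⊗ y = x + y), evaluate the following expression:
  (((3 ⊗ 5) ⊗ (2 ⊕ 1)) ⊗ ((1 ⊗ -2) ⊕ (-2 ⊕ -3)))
(((3 ⊗ 5) ⊗ (2 ⊕ 1)) ⊗ ((1 ⊗ -2) ⊕ (-2 ⊕ -3))) = 6

Expand innermost to outermost. Recall ⊕ takes the minimum of its arguments and ⊗ takes their sum. Working out the expression (((3 ⊗ 5) ⊗ (2 ⊕ 1)) ⊗ ((1 ⊗ -2) ⊕ (-2 ⊕ -3))) gives 6.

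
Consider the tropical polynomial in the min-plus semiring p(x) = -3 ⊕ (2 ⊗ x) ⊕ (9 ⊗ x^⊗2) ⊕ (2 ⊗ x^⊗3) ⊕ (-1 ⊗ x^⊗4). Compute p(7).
p(7) = -3

A tropical monomial a ⊗ x^⊗i evaluates to a + i · x. Evaluating each term at x = 7:
  Term 0 contributes -3 + 0 · 7 = -3
  Term 1 contributes 2 + 1 · 7 = 9
  Term 2 contributes 9 + 2 · 7 = 23
  Term 3 contributes 2 + 3 · 7 = 23
  Term 4 contributes -1 + 4 · 7 = 27
p(7) = ⊕ of these = min[-3, 9, 23, 23, 27] = -3.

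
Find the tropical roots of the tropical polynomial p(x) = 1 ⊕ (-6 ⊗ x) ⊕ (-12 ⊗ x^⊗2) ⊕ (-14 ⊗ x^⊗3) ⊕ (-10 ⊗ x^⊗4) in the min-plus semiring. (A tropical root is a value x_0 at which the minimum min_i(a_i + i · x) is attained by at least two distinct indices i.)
Roots: {-4, 2, 6, 7}

Each tropical root is a break point of the lower envelope of the lines y = a_i + i · x (there are 5 lines, with slopes 0, 1, ..., 4). Only the lines that attain the minimum somewhere contribute to roots; other lines are dominated. Here the surviving (envelope) indices are i = 4, i = 3, i = 2, i = 1, i = 0.
Intersections between consecutive envelope lines give the roots: for adjacent envelope indices i < j the intersection is x = (a_i − a_j) / (j − i). Reading off the sorted break points: {-4, 2, 6, 7}.
Verification: at each break x_0, at least two indices attain the minimum of min_i(a_i + i · x_0).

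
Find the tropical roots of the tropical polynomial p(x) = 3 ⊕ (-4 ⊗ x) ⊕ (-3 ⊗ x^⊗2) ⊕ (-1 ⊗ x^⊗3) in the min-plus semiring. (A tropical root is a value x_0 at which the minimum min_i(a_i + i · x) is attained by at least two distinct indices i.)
Roots: {-2, -1, 7}

Each tropical root is a break point of the lower envelope of the lines y = a_i + i · x (there are 4 lines, with slopes 0, 1, ..., 3). Only the lines that attain the minimum somewhere contribute to roots; other lines are dominated. Here the surviving (envelope) indices are i = 3, i = 2, i = 1, i = 0.
Intersections between consecutive envelope lines give the roots: for adjacent envelope indices i < j the intersection is x = (a_i − a_j) / (j − i). Reading off the sorted break points: {-2, -1, 7}.
Verification: at each break x_0, at least two indices attain the minimum of min_i(a_i + i · x_0).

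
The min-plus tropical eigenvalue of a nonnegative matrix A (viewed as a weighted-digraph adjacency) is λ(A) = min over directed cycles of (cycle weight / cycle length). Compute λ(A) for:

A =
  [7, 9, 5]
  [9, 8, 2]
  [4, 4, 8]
λ(A) = 3

Enumerate directed cycles and compute their means (weight / length). Sample:
  cycle 0 → 0: weight = 7, length = 1, mean = 7/1 ≈ 7.000
  cycle 1 → 1: weight = 8, length = 1, mean = 8/1 ≈ 8.000
  cycle 2 → 2: weight = 8, length = 1, mean = 8/1 ≈ 8.000
  cycle 0 → 1 → 0: weight = 18, length = 2, mean = 18/2 ≈ 9.000
  cycle 0 → 2 → 0: weight = 9, length = 2, mean = 9/2 ≈ 4.500
  cycle 1 → 0 → 1: weight = 18, length = 2, mean = 18/2 ≈ 9.000
Minimum mean = 3.000, attained e.g. along the cycle 1 → 2 → 1 with weight 6 and length 2. So λ(A) = 6/2 = 3.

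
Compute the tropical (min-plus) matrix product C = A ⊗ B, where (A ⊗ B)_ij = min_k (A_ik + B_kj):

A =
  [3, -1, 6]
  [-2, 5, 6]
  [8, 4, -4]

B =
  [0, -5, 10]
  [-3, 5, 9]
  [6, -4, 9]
A ⊗ B =
  [-4, -2, 8]
  [-2, -7, 8]
  [1, -8, 5]

Apply the min-plus product entry-by-entry:
  C[0][0] = min over k of (A[0][0] + B[0][0] = 3 + 0 = 3, A[0][1] + B[1][0] = -1 + -3 = -4, A[0][2] + B[2][0] = 6 + 6 = 12) = -4 (attained at k = 1)
  C[0][1] = min over k of (A[0][0] + B[0][1] = 3 + -5 = -2, A[0][1] + B[1][1] = -1 + 5 = 4, A[0][2] + B[2][1] = 6 + -4 = 2) = -2 (attained at k = 0)
  C[0][2] = min over k of (A[0][0] + B[0][2] = 3 + 10 = 13, A[0][1] + B[1][2] = -1 + 9 = 8, A[0][2] + B[2][2] = 6 + 9 = 15) = 8 (attained at k = 1)
  C[1][0] = min over k of (A[1][0] + B[0][0] = -2 + 0 = -2, A[1][1] + B[1][0] = 5 + -3 = 2, A[1][2] + B[2][0] = 6 + 6 = 12) = -2 (attained at k = 0)
  C[1][1] = min over k of (A[1][0] + B[0][1] = -2 + -5 = -7, A[1][1] + B[1][1] = 5 + 5 = 10, A[1][2] + B[2][1] = 6 + -4 = 2) = -7 (attained at k = 0)
  C[1][2] = min over k of (A[1][0] + B[0][2] = -2 + 10 = 8, A[1][1] + B[1][2] = 5 + 9 = 14, A[1][2] + B[2][2] = 6 + 9 = 15) = 8 (attained at k = 0)
  C[2][0] = min over k of (A[2][0] + B[0][0] = 8 + 0 = 8, A[2][1] + B[1][0] = 4 + -3 = 1, A[2][2] + B[2][0] = -4 + 6 = 2) = 1 (attained at k = 1)
  C[2][1] = min over k of (A[2][0] + B[0][1] = 8 + -5 = 3, A[2][1] + B[1][1] = 4 + 5 = 9, A[2][2] + B[2][1] = -4 + -4 = -8) = -8 (attained at k = 2)
  C[2][2] = min over k of (A[2][0] + B[0][2] = 8 + 10 = 18, A[2][1] + B[1][2] = 4 + 9 = 13, A[2][2] + B[2][2] = -4 + 9 = 5) = 5 (attained at k = 2)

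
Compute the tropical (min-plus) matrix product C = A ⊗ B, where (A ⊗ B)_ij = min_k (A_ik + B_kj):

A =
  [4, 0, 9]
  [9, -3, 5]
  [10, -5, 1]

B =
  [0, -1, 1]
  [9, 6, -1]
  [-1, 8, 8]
A ⊗ B =
  [4, 3, -1]
  [4, 3, -4]
  [0, 1, -6]

Apply the min-plus product entry-by-entry:
  C[0][0] = min over k of (A[0][0] + B[0][0] = 4 + 0 = 4, A[0][1] + B[1][0] = 0 + 9 = 9, A[0][2] + B[2][0] = 9 + -1 = 8) = 4 (attained at k = 0)
  C[0][1] = min over k of (A[0][0] + B[0][1] = 4 + -1 = 3, A[0][1] + B[1][1] = 0 + 6 = 6, A[0][2] + B[2][1] = 9 + 8 = 17) = 3 (attained at k = 0)
  C[0][2] = min over k of (A[0][0] + B[0][2] = 4 + 1 = 5, A[0][1] + B[1][2] = 0 + -1 = -1, A[0][2] + B[2][2] = 9 + 8 = 17) = -1 (attained at k = 1)
  C[1][0] = min over k of (A[1][0] + B[0][0] = 9 + 0 = 9, A[1][1] + B[1][0] = -3 + 9 = 6, A[1][2] + B[2][0] = 5 + -1 = 4) = 4 (attained at k = 2)
  C[1][1] = min over k of (A[1][0] + B[0][1] = 9 + -1 = 8, A[1][1] + B[1][1] = -3 + 6 = 3, A[1][2] + B[2][1] = 5 + 8 = 13) = 3 (attained at k = 1)
  C[1][2] = min over k of (A[1][0] + B[0][2] = 9 + 1 = 10, A[1][1] + B[1][2] = -3 + -1 = -4, A[1][2] + B[2][2] = 5 + 8 = 13) = -4 (attained at k = 1)
  C[2][0] = min over k of (A[2][0] + B[0][0] = 10 + 0 = 10, A[2][1] + B[1][0] = -5 + 9 = 4, A[2][2] + B[2][0] = 1 + -1 = 0) = 0 (attained at k = 2)
  C[2][1] = min over k of (A[2][0] + B[0][1] = 10 + -1 = 9, A[2][1] + B[1][1] = -5 + 6 = 1, A[2][2] + B[2][1] = 1 + 8 = 9) = 1 (attained at k = 1)
  C[2][2] = min over k of (A[2][0] + B[0][2] = 10 + 1 = 11, A[2][1] + B[1][2] = -5 + -1 = -6, A[2][2] + B[2][2] = 1 + 8 = 9) = -6 (attained at k = 1)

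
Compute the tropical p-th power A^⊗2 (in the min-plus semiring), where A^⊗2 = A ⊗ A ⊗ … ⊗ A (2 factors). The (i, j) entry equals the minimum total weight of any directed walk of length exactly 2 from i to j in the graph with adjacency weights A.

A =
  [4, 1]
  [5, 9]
A^⊗2 =
  [6, 5]
  [9, 6]

Each entry (A^⊗2)_ij equals the minimum over all length-2 walks i = v_0 → v_1 → … → v_2 = j of Σ_t A[v_t][v_{t+1}]. For example, for (i, j) = (0, 1) we minimise over 2 possible intermediate vertex sequences; the minimum is 5, attained along the walk 0 → 0 → 1.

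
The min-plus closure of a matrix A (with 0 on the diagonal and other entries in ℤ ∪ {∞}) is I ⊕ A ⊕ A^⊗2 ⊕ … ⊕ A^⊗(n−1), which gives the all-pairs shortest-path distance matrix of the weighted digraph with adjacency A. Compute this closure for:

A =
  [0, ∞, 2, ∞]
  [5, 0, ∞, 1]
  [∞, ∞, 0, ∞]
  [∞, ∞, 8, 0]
Closure =
  [0, ∞, 2, ∞]
  [5, 0, 7, 1]
  [∞, ∞, 0, ∞]
  [∞, ∞, 8, 0]

This is the Floyd-Warshall all-pairs shortest-path computation. For each intermediate vertex k = 0, 1, …, 3, update dist[i][j] ← min(dist[i][j], dist[i][k] + dist[k][j]). The final matrix gives, for each (i, j), the minimum total weight of any directed path from i to j (possibly empty when i = j).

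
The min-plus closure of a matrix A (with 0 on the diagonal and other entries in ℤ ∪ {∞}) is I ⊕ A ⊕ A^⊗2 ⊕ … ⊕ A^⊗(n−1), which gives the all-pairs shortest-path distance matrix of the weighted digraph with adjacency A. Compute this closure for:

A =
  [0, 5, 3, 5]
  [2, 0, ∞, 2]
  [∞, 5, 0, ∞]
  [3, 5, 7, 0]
Closure =
  [0, 5, 3, 5]
  [2, 0, 5, 2]
  [7, 5, 0, 7]
  [3, 5, 6, 0]

This is the Floyd-Warshall all-pairs shortest-path computation. For each intermediate vertex k = 0, 1, …, 3, update dist[i][j] ← min(dist[i][j], dist[i][k] + dist[k][j]). The final matrix gives, for each (i, j), the minimum total weight of any directed path from i to j (possibly empty when i = j).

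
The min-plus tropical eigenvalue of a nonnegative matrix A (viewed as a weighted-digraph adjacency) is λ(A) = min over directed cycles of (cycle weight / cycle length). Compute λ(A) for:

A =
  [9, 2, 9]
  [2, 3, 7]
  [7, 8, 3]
λ(A) = 2

Enumerate directed cycles and compute their means (weight / length). Sample:
  cycle 0 → 0: weight = 9, length = 1, mean = 9/1 ≈ 9.000
  cycle 1 → 1: weight = 3, length = 1, mean = 3/1 ≈ 3.000
  cycle 2 → 2: weight = 3, length = 1, mean = 3/1 ≈ 3.000
  cycle 0 → 1 → 0: weight = 4, length = 2, mean = 4/2 ≈ 2.000
  cycle 0 → 2 → 0: weight = 16, length = 2, mean = 16/2 ≈ 8.000
  cycle 1 → 0 → 1: weight = 4, length = 2, mean = 4/2 ≈ 2.000
Minimum mean = 2.000, attained e.g. along the cycle 0 → 1 → 0 with weight 4 and length 2. So λ(A) = 4/2 = 2.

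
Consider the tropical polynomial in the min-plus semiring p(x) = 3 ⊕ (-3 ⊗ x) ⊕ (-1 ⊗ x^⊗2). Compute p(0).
p(0) = -3

A tropical monomial a ⊗ x^⊗i evaluates to a + i · x. Evaluating each term at x = 0:
  Term 0 contributes 3 + 0 · 0 = 3
  Term 1 contributes -3 + 1 · 0 = -3
  Term 2 contributes -1 + 2 · 0 = -1
p(0) = ⊕ of these = min[3, -3, -1] = -3.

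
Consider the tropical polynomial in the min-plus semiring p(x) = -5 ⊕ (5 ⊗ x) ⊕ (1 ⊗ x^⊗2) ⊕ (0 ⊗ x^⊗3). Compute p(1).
p(1) = -5

A tropical monomial a ⊗ x^⊗i evaluates to a + i · x. Evaluating each term at x = 1:
  Term 0 contributes -5 + 0 · 1 = -5
  Term 1 contributes 5 + 1 · 1 = 6
  Term 2 contributes 1 + 2 · 1 = 3
  Term 3 contributes 0 + 3 · 1 = 3
p(1) = ⊕ of these = min[-5, 6, 3, 3] = -5.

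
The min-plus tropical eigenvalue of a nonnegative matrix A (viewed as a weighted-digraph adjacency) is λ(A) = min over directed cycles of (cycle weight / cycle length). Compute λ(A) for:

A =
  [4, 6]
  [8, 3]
λ(A) = 3

Enumerate directed cycles and compute their means (weight / length). Sample:
  cycle 0 → 0: weight = 4, length = 1, mean = 4/1 ≈ 4.000
  cycle 1 → 1: weight = 3, length = 1, mean = 3/1 ≈ 3.000
  cycle 0 → 1 → 0: weight = 14, length = 2, mean = 14/2 ≈ 7.000
  cycle 1 → 0 → 1: weight = 14, length = 2, mean = 14/2 ≈ 7.000
Minimum mean = 3.000, attained e.g. along the cycle 1 → 1 with weight 3 and length 1. So λ(A) = 3/1 = 3.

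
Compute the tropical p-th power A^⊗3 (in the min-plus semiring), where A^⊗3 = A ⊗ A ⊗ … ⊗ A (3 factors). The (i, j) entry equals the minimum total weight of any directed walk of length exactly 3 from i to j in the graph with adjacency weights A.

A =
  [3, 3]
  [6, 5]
A^⊗3 =
  [9, 9]
  [12, 12]

Each entry (A^⊗3)_ij equals the minimum over all length-3 walks i = v_0 → v_1 → … → v_3 = j of Σ_t A[v_t][v_{t+1}]. For example, for (i, j) = (0, 1) we minimise over 4 possible intermediate vertex sequences; the minimum is 9, attained along the walk 0 → 0 → 0 → 1.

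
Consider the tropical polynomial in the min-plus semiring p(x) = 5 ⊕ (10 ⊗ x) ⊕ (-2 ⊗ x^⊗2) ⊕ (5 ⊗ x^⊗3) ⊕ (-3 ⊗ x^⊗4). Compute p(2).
p(2) = 2

A tropical monomial a ⊗ x^⊗i evaluates to a + i · x. Evaluating each term at x = 2:
  Term 0 contributes 5 + 0 · 2 = 5
  Term 1 contributes 10 + 1 · 2 = 12
  Term 2 contributes -2 + 2 · 2 = 2
  Term 3 contributes 5 + 3 · 2 = 11
  Term 4 contributes -3 + 4 · 2 = 5
p(2) = ⊕ of these = min[5, 12, 2, 11, 5] = 2.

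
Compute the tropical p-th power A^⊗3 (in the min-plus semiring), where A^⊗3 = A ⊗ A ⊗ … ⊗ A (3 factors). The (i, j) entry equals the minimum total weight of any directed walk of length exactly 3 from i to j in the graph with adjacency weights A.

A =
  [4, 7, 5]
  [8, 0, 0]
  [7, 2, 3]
A^⊗3 =
  [12, 7, 7]
  [7, 0, 0]
  [9, 2, 2]

Each entry (A^⊗3)_ij equals the minimum over all length-3 walks i = v_0 → v_1 → … → v_3 = j of Σ_t A[v_t][v_{t+1}]. For example, for (i, j) = (0, 2) we minimise over 9 possible intermediate vertex sequences; the minimum is 7, attained along the walk 0 → 1 → 1 → 2.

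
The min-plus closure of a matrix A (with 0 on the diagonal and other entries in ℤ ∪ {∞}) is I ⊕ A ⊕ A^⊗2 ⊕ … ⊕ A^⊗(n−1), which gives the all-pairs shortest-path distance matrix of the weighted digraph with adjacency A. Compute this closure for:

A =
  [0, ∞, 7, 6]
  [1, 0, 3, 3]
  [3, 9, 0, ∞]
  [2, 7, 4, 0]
Closure =
  [0, 13, 7, 6]
  [1, 0, 3, 3]
  [3, 9, 0, 9]
  [2, 7, 4, 0]

This is the Floyd-Warshall all-pairs shortest-path computation. For each intermediate vertex k = 0, 1, …, 3, update dist[i][j] ← min(dist[i][j], dist[i][k] + dist[k][j]). The final matrix gives, for each (i, j), the minimum total weight of any directed path from i to j (possibly empty when i = j).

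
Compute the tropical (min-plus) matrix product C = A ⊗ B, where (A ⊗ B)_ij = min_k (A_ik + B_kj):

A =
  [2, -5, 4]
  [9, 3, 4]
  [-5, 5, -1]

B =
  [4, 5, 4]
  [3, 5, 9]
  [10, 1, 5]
A ⊗ B =
  [-2, 0, 4]
  [6, 5, 9]
  [-1, 0, -1]

Apply the min-plus product entry-by-entry:
  C[0][0] = min over k of (A[0][0] + B[0][0] = 2 + 4 = 6, A[0][1] + B[1][0] = -5 + 3 = -2, A[0][2] + B[2][0] = 4 + 10 = 14) = -2 (attained at k = 1)
  C[0][1] = min over k of (A[0][0] + B[0][1] = 2 + 5 = 7, A[0][1] + B[1][1] = -5 + 5 = 0, A[0][2] + B[2][1] = 4 + 1 = 5) = 0 (attained at k = 1)
  C[0][2] = min over k of (A[0][0] + B[0][2] = 2 + 4 = 6, A[0][1] + B[1][2] = -5 + 9 = 4, A[0][2] + B[2][2] = 4 + 5 = 9) = 4 (attained at k = 1)
  C[1][0] = min over k of (A[1][0] + B[0][0] = 9 + 4 = 13, A[1][1] + B[1][0] = 3 + 3 = 6, A[1][2] + B[2][0] = 4 + 10 = 14) = 6 (attained at k = 1)
  C[1][1] = min over k of (A[1][0] + B[0][1] = 9 + 5 = 14, A[1][1] + B[1][1] = 3 + 5 = 8, A[1][2] + B[2][1] = 4 + 1 = 5) = 5 (attained at k = 2)
  C[1][2] = min over k of (A[1][0] + B[0][2] = 9 + 4 = 13, A[1][1] + B[1][2] = 3 + 9 = 12, A[1][2] + B[2][2] = 4 + 5 = 9) = 9 (attained at k = 2)
  C[2][0] = min over k of (A[2][0] + B[0][0] = -5 + 4 = -1, A[2][1] + B[1][0] = 5 + 3 = 8, A[2][2] + B[2][0] = -1 + 10 = 9) = -1 (attained at k = 0)
  C[2][1] = min over k of (A[2][0] + B[0][1] = -5 + 5 = 0, A[2][1] + B[1][1] = 5 + 5 = 10, A[2][2] + B[2][1] = -1 + 1 = 0) = 0 (attained at k = 0)
  C[2][2] = min over k of (A[2][0] + B[0][2] = -5 + 4 = -1, A[2][1] + B[1][2] = 5 + 9 = 14, A[2][2] + B[2][2] = -1 + 5 = 4) = -1 (attained at k = 0)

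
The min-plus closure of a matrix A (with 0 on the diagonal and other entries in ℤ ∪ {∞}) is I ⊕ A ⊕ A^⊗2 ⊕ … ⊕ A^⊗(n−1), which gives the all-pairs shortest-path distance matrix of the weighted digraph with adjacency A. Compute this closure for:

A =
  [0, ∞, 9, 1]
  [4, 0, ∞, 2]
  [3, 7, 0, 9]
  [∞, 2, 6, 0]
Closure =
  [0, 3, 7, 1]
  [4, 0, 8, 2]
  [3, 6, 0, 4]
  [6, 2, 6, 0]

This is the Floyd-Warshall all-pairs shortest-path computation. For each intermediate vertex k = 0, 1, …, 3, update dist[i][j] ← min(dist[i][j], dist[i][k] + dist[k][j]). The final matrix gives, for each (i, j), the minimum total weight of any directed path from i to j (possibly empty when i = j).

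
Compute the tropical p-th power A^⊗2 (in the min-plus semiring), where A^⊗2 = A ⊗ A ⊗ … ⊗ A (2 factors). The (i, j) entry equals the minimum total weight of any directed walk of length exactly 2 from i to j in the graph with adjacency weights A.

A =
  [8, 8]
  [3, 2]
A^⊗2 =
  [11, 10]
  [5, 4]

Each entry (A^⊗2)_ij equals the minimum over all length-2 walks i = v_0 → v_1 → … → v_2 = j of Σ_t A[v_t][v_{t+1}]. For example, for (i, j) = (0, 1) we minimise over 2 possible intermediate vertex sequences; the minimum is 10, attained along the walk 0 → 1 → 1.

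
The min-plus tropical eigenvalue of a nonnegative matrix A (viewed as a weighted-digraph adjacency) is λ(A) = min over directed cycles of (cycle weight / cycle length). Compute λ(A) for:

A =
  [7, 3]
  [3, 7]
λ(A) = 3

Enumerate directed cycles and compute their means (weight / length). Sample:
  cycle 0 → 0: weight = 7, length = 1, mean = 7/1 ≈ 7.000
  cycle 1 → 1: weight = 7, length = 1, mean = 7/1 ≈ 7.000
  cycle 0 → 1 → 0: weight = 6, length = 2, mean = 6/2 ≈ 3.000
  cycle 1 → 0 → 1: weight = 6, length = 2, mean = 6/2 ≈ 3.000
Minimum mean = 3.000, attained e.g. along the cycle 0 → 1 → 0 with weight 6 and length 2. So λ(A) = 6/2 = 3.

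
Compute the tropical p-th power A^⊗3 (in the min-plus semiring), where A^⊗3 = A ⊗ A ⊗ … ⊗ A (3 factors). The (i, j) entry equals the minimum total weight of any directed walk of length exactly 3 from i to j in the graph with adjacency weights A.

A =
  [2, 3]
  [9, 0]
A^⊗3 =
  [6, 3]
  [9, 0]

Each entry (A^⊗3)_ij equals the minimum over all length-3 walks i = v_0 → v_1 → … → v_3 = j of Σ_t A[v_t][v_{t+1}]. For example, for (i, j) = (0, 1) we minimise over 4 possible intermediate vertex sequences; the minimum is 3, attained along the walk 0 → 1 → 1 → 1.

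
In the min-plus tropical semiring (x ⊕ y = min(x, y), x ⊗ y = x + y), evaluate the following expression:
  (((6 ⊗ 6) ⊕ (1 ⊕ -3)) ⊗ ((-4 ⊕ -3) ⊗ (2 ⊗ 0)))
(((6 ⊗ 6) ⊕ (1 ⊕ -3)) ⊗ ((-4 ⊕ -3) ⊗ (2 ⊗ 0))) = -5

Expand innermost to outermost. Recall ⊕ takes the minimum of its arguments and ⊗ takes their sum. Working out the expression (((6 ⊗ 6) ⊕ (1 ⊕ -3)) ⊗ ((-4 ⊕ -3) ⊗ (2 ⊗ 0))) gives -5.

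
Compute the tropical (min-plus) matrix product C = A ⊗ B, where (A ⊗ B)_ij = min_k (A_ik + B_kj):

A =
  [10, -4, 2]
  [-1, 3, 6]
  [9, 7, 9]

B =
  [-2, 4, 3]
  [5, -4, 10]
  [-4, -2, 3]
A ⊗ B =
  [-2, -8, 5]
  [-3, -1, 2]
  [5, 3, 12]

Apply the min-plus product entry-by-entry:
  C[0][0] = min over k of (A[0][0] + B[0][0] = 10 + -2 = 8, A[0][1] + B[1][0] = -4 + 5 = 1, A[0][2] + B[2][0] = 2 + -4 = -2) = -2 (attained at k = 2)
  C[0][1] = min over k of (A[0][0] + B[0][1] = 10 + 4 = 14, A[0][1] + B[1][1] = -4 + -4 = -8, A[0][2] + B[2][1] = 2 + -2 = 0) = -8 (attained at k = 1)
  C[0][2] = min over k of (A[0][0] + B[0][2] = 10 + 3 = 13, A[0][1] + B[1][2] = -4 + 10 = 6, A[0][2] + B[2][2] = 2 + 3 = 5) = 5 (attained at k = 2)
  C[1][0] = min over k of (A[1][0] + B[0][0] = -1 + -2 = -3, A[1][1] + B[1][0] = 3 + 5 = 8, A[1][2] + B[2][0] = 6 + -4 = 2) = -3 (attained at k = 0)
  C[1][1] = min over k of (A[1][0] + B[0][1] = -1 + 4 = 3, A[1][1] + B[1][1] = 3 + -4 = -1, A[1][2] + B[2][1] = 6 + -2 = 4) = -1 (attained at k = 1)
  C[1][2] = min over k of (A[1][0] + B[0][2] = -1 + 3 = 2, A[1][1] + B[1][2] = 3 + 10 = 13, A[1][2] + B[2][2] = 6 + 3 = 9) = 2 (attained at k = 0)
  C[2][0] = min over k of (A[2][0] + B[0][0] = 9 + -2 = 7, A[2][1] + B[1][0] = 7 + 5 = 12, A[2][2] + B[2][0] = 9 + -4 = 5) = 5 (attained at k = 2)
  C[2][1] = min over k of (A[2][0] + B[0][1] = 9 + 4 = 13, A[2][1] + B[1][1] = 7 + -4 = 3, A[2][2] + B[2][1] = 9 + -2 = 7) = 3 (attained at k = 1)
  C[2][2] = min over k of (A[2][0] + B[0][2] = 9 + 3 = 12, A[2][1] + B[1][2] = 7 + 10 = 17, A[2][2] + B[2][2] = 9 + 3 = 12) = 12 (attained at k = 0)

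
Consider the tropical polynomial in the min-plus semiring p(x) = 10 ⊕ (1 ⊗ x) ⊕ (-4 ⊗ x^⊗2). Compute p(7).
p(7) = 8

A tropical monomial a ⊗ x^⊗i evaluates to a + i · x. Evaluating each term at x = 7:
  Term 0 contributes 10 + 0 · 7 = 10
  Term 1 contributes 1 + 1 · 7 = 8
  Term 2 contributes -4 + 2 · 7 = 10
p(7) = ⊕ of these = min[10, 8, 10] = 8.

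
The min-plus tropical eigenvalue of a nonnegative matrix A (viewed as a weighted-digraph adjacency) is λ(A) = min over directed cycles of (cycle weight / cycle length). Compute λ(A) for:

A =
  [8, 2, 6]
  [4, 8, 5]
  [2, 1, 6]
λ(A) = 3

Enumerate directed cycles and compute their means (weight / length). Sample:
  cycle 0 → 0: weight = 8, length = 1, mean = 8/1 ≈ 8.000
  cycle 1 → 1: weight = 8, length = 1, mean = 8/1 ≈ 8.000
  cycle 2 → 2: weight = 6, length = 1, mean = 6/1 ≈ 6.000
  cycle 0 → 1 → 0: weight = 6, length = 2, mean = 6/2 ≈ 3.000
  cycle 0 → 2 → 0: weight = 8, length = 2, mean = 8/2 ≈ 4.000
  cycle 1 → 0 → 1: weight = 6, length = 2, mean = 6/2 ≈ 3.000
Minimum mean = 3.000, attained e.g. along the cycle 0 → 1 → 0 with weight 6 and length 2. So λ(A) = 6/2 = 3.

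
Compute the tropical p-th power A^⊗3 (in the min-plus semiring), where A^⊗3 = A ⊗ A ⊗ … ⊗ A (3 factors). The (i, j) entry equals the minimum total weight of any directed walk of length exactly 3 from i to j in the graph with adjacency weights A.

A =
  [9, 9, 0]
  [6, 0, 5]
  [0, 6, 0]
A^⊗3 =
  [0, 6, 0]
  [5, 0, 5]
  [0, 6, 0]

Each entry (A^⊗3)_ij equals the minimum over all length-3 walks i = v_0 → v_1 → … → v_3 = j of Σ_t A[v_t][v_{t+1}]. For example, for (i, j) = (0, 2) we minimise over 9 possible intermediate vertex sequences; the minimum is 0, attained along the walk 0 → 2 → 0 → 2.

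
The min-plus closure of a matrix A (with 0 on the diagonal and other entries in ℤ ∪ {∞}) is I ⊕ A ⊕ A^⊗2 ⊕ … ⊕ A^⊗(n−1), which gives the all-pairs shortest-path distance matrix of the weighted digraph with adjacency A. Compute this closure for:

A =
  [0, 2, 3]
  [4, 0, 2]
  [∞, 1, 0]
Closure =
  [0, 2, 3]
  [4, 0, 2]
  [5, 1, 0]

This is the Floyd-Warshall all-pairs shortest-path computation. For each intermediate vertex k = 0, 1, …, 2, update dist[i][j] ← min(dist[i][j], dist[i][k] + dist[k][j]). The final matrix gives, for each (i, j), the minimum total weight of any directed path from i to j (possibly empty when i = j).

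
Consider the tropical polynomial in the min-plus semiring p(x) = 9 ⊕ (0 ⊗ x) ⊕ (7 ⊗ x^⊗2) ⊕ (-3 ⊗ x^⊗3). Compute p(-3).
p(-3) = -12

A tropical monomial a ⊗ x^⊗i evaluates to a + i · x. Evaluating each term at x = -3:
  Term 0 contributes 9 + 0 · -3 = 9
  Term 1 contributes 0 + 1 · -3 = -3
  Term 2 contributes 7 + 2 · -3 = 1
  Term 3 contributes -3 + 3 · -3 = -12
p(-3) = ⊕ of these = min[9, -3, 1, -12] = -12.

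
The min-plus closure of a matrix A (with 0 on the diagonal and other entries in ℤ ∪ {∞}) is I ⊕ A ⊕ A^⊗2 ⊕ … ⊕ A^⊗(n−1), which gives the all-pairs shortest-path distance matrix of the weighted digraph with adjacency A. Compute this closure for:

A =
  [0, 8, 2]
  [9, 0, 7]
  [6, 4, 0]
Closure =
  [0, 6, 2]
  [9, 0, 7]
  [6, 4, 0]

This is the Floyd-Warshall all-pairs shortest-path computation. For each intermediate vertex k = 0, 1, …, 2, update dist[i][j] ← min(dist[i][j], dist[i][k] + dist[k][j]). The final matrix gives, for each (i, j), the minimum total weight of any directed path from i to j (possibly empty when i = j).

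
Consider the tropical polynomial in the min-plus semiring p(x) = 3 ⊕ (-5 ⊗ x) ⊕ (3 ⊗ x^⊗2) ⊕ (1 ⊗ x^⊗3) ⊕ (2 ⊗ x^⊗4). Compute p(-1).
p(-1) = -6

A tropical monomial a ⊗ x^⊗i evaluates to a + i · x. Evaluating each term at x = -1:
  Term 0 contributes 3 + 0 · -1 = 3
  Term 1 contributes -5 + 1 · -1 = -6
  Term 2 contributes 3 + 2 · -1 = 1
  Term 3 contributes 1 + 3 · -1 = -2
  Term 4 contributes 2 + 4 · -1 = -2
p(-1) = ⊕ of these = min[3, -6, 1, -2, -2] = -6.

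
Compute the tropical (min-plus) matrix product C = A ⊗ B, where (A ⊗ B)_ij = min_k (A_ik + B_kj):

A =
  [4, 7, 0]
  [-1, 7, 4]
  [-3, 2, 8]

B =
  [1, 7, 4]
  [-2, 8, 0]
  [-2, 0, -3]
A ⊗ B =
  [-2, 0, -3]
  [0, 4, 1]
  [-2, 4, 1]

Apply the min-plus product entry-by-entry:
  C[0][0] = min over k of (A[0][0] + B[0][0] = 4 + 1 = 5, A[0][1] + B[1][0] = 7 + -2 = 5, A[0][2] + B[2][0] = 0 + -2 = -2) = -2 (attained at k = 2)
  C[0][1] = min over k of (A[0][0] + B[0][1] = 4 + 7 = 11, A[0][1] + B[1][1] = 7 + 8 = 15, A[0][2] + B[2][1] = 0 + 0 = 0) = 0 (attained at k = 2)
  C[0][2] = min over k of (A[0][0] + B[0][2] = 4 + 4 = 8, A[0][1] + B[1][2] = 7 + 0 = 7, A[0][2] + B[2][2] = 0 + -3 = -3) = -3 (attained at k = 2)
  C[1][0] = min over k of (A[1][0] + B[0][0] = -1 + 1 = 0, A[1][1] + B[1][0] = 7 + -2 = 5, A[1][2] + B[2][0] = 4 + -2 = 2) = 0 (attained at k = 0)
  C[1][1] = min over k of (A[1][0] + B[0][1] = -1 + 7 = 6, A[1][1] + B[1][1] = 7 + 8 = 15, A[1][2] + B[2][1] = 4 + 0 = 4) = 4 (attained at k = 2)
  C[1][2] = min over k of (A[1][0] + B[0][2] = -1 + 4 = 3, A[1][1] + B[1][2] = 7 + 0 = 7, A[1][2] + B[2][2] = 4 + -3 = 1) = 1 (attained at k = 2)
  C[2][0] = min over k of (A[2][0] + B[0][0] = -3 + 1 = -2, A[2][1] + B[1][0] = 2 + -2 = 0, A[2][2] + B[2][0] = 8 + -2 = 6) = -2 (attained at k = 0)
  C[2][1] = min over k of (A[2][0] + B[0][1] = -3 + 7 = 4, A[2][1] + B[1][1] = 2 + 8 = 10, A[2][2] + B[2][1] = 8 + 0 = 8) = 4 (attained at k = 0)
  C[2][2] = min over k of (A[2][0] + B[0][2] = -3 + 4 = 1, A[2][1] + B[1][2] = 2 + 0 = 2, A[2][2] + B[2][2] = 8 + -3 = 5) = 1 (attained at k = 0)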